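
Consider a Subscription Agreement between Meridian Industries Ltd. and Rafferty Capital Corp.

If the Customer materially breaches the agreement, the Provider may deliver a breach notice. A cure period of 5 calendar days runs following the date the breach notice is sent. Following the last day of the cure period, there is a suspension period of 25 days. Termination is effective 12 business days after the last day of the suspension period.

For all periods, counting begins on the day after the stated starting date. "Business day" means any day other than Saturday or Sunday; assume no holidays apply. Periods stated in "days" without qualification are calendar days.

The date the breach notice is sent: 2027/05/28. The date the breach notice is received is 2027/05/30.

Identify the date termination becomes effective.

Adding 5 calendar days to 2027/05/28 gives 2027/06/02, which is the last day of the cure period.
Adding 25 calendar days to 2027/06/02 gives 2027/06/27, which is the last day of the suspension period.
From Sunday, 2027/06/27, 12 business days (Jun 28, Jun 29, Jun 30, Jul 1, …, Jul 9, Jul 12, Jul 13, skipping weekends) brings us to Tuesday, 2027/07/13, which is the date termination becomes effective.

2027/07/13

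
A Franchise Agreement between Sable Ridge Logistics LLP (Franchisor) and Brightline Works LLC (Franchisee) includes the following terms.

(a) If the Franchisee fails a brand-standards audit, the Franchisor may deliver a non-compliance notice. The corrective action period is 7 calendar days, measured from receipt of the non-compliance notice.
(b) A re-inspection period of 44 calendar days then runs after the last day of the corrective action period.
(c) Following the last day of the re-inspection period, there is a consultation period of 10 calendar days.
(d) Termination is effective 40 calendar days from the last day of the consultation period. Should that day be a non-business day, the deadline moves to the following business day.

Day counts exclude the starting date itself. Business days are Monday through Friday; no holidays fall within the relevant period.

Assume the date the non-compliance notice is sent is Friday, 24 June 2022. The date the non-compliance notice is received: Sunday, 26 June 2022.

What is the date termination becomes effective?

Adding 7 calendar days to 26 June 2022 gives 3 July 2022, which is the last day of the corrective action period.
The last day of the re-inspection period: 44 calendar days after 3 July 2022 is 16 August 2022.
The last day of the consultation period: 10 calendar days after 16 August 2022 is 26 August 2022.
The date termination becomes effective: 26 August 2022 + 40 days = 5 October 2022. 5 October 2022 is a Wednesday, so no roll-forward applies.

5 October 2022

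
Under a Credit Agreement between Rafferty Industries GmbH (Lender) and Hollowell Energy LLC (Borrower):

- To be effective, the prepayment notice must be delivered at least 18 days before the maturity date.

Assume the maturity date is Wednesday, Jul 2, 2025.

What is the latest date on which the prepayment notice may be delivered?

Jun 14, 2025

Counting back 18 calendar days from Jul 2, 2025 gives Jun 14, 2025.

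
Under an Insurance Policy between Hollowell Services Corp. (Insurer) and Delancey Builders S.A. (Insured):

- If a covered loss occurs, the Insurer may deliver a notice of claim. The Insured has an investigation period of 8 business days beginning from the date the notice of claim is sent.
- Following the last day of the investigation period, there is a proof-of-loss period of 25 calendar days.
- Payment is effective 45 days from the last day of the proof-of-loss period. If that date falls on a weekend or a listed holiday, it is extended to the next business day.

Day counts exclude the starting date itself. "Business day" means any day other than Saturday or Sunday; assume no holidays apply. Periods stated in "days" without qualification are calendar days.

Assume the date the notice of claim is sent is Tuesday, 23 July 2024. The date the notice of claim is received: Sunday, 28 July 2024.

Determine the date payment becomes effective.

11 October 2024

The last day of the investigation period: counting 8 business days from Tuesday, 23 July 2024 (Jul 24, Jul 25, Jul 26, Jul 29, Jul 30, Jul 31, Aug 1, Aug 2, skipping weekends) reaches Friday, 2 August 2024.
The last day of the proof-of-loss period: 2 August 2024 + 25 days = 27 August 2024.
The date payment becomes effective: 45 calendar days after 27 August 2024 is 11 October 2024. 11 October 2024 is a Friday, so no roll-forward applies.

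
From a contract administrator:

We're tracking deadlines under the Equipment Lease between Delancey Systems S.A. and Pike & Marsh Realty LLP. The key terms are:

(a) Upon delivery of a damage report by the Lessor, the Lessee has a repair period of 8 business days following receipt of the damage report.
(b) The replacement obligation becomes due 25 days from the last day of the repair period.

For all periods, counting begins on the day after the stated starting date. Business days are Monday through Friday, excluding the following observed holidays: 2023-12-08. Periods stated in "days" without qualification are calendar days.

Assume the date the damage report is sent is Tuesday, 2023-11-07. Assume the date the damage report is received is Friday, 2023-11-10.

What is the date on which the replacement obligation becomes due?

The last day of the repair period: 8 business days after Friday, 2023-11-10, skipping weekends — Nov 13, Nov 14, Nov 15, Nov 16, Nov 17, Nov 20, Nov 21, Nov 22 — lands on Wednesday, 2023-11-22.
The date on which the replacement obligation becomes due: 2023-11-22 + 25 days = 2023-12-17.

2023-12-17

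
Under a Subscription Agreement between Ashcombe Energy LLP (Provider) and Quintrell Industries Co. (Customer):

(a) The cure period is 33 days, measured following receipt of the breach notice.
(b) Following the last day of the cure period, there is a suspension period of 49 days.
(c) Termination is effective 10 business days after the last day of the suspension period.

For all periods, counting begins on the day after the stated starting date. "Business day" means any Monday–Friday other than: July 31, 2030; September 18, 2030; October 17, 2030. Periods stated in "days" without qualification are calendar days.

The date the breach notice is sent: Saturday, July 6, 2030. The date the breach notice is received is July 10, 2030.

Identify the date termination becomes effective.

The last day of the cure period: July 10, 2030 + 33 days = August 12, 2030.
The last day of the suspension period: 49 calendar days after August 12, 2030 is September 30, 2030.
The date termination becomes effective: 10 business days after Monday, September 30, 2030, skipping weekends — Oct 1, Oct 2, Oct 3, Oct 4, Oct 7, Oct 8, Oct 9, Oct 10, Oct 11, Oct 14 — lands on Monday, October 14, 2030.

October 14, 2030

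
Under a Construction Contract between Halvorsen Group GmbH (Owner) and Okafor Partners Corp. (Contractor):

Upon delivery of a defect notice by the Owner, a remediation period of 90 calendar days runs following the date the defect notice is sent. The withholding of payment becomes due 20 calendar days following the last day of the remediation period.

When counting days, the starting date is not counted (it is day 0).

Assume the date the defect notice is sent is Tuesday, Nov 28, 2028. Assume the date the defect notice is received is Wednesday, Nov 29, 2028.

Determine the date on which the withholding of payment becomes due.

The last day of the remediation period: 90 calendar days after Nov 28, 2028 is Feb 26, 2029.
The date on which the withholding of payment becomes due: Feb 26, 2029 + 20 days = Mar 18, 2029.

Mar 18, 2029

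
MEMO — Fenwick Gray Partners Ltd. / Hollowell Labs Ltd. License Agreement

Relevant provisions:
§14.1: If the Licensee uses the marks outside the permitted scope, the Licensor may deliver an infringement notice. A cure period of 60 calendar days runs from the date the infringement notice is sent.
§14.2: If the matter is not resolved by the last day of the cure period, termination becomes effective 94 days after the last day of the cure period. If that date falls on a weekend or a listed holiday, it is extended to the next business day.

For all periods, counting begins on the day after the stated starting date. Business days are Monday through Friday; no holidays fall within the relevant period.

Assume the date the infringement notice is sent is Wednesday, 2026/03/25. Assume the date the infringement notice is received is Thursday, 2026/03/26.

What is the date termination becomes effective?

2026/08/26

Adding 60 calendar days to 2026/03/25 gives 2026/05/24, which is the last day of the cure period.
Adding 94 calendar days to 2026/05/24 gives 2026/08/26, which is the date termination becomes effective. 2026/08/26 is a Wednesday, so no roll-forward applies.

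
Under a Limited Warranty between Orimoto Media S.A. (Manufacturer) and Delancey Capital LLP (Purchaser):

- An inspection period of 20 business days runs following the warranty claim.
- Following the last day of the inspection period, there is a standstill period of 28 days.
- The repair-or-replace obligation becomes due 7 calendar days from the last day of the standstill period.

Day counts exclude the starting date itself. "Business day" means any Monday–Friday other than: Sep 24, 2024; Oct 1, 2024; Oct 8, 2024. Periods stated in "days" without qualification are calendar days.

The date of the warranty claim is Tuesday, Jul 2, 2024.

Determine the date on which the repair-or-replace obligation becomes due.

Sep 3, 2024

The last day of the inspection period: counting 20 business days from Tuesday, Jul 2, 2024 (Jul 3, Jul 4, Jul 5, Jul 8, …, Jul 26, Jul 29, Jul 30, skipping weekends) reaches Tuesday, Jul 30, 2024.
The last day of the standstill period: Jul 30, 2024 + 28 days = Aug 27, 2024.
The date on which the repair-or-replace obligation becomes due: Aug 27, 2024 + 7 days = Sep 3, 2024.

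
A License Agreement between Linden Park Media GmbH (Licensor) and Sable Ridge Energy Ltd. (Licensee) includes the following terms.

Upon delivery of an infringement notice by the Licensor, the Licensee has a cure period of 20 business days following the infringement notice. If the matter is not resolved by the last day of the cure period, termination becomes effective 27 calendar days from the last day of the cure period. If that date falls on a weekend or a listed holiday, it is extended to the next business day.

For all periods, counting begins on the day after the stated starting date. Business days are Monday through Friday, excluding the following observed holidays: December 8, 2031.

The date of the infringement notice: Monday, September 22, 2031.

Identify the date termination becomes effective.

November 17, 2031

The last day of the cure period: 20 business days after Monday, September 22, 2031, skipping weekends — Sep 23, Sep 24, Sep 25, Sep 26, …, Oct 16, Oct 17, Oct 20 — lands on Monday, October 20, 2031.
The date termination becomes effective: 27 calendar days after October 20, 2031 is November 16, 2031. That falls on a Sunday, so it rolls to the next business day, Monday, November 17, 2031.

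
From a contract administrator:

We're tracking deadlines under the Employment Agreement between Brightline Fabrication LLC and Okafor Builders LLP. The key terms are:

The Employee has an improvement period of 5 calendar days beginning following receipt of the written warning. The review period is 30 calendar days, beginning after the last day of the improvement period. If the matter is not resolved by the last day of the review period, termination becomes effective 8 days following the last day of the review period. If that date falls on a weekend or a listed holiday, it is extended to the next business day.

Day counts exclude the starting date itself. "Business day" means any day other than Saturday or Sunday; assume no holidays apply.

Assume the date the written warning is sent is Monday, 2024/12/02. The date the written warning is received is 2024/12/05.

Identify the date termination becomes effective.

The last day of the improvement period: 5 calendar days after 2024/12/05 is 2024/12/10.
Adding 30 calendar days to 2024/12/10 gives 2025/01/09, which is the last day of the review period.
The date termination becomes effective: 8 calendar days after 2025/01/09 is 2025/01/17. 2025/01/17 is a Friday, so no roll-forward applies.

2025/01/17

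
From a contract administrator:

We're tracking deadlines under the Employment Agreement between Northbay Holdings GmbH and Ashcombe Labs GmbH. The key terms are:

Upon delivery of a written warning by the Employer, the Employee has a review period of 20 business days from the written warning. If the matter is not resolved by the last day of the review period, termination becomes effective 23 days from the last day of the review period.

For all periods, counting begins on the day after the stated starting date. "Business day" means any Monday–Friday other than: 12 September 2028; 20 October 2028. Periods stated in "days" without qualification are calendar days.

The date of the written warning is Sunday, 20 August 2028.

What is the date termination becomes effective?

11 October 2028

From Sunday, 20 August 2028, 20 business days (Aug 21, Aug 22, Aug 23, Aug 24, …, Sep 14, Sep 15, Sep 18, skipping weekends and the listed holiday on Sep 12) brings us to Monday, 18 September 2028, which is the last day of the review period.
The date termination becomes effective: 23 calendar days after 18 September 2028 is 11 October 2028.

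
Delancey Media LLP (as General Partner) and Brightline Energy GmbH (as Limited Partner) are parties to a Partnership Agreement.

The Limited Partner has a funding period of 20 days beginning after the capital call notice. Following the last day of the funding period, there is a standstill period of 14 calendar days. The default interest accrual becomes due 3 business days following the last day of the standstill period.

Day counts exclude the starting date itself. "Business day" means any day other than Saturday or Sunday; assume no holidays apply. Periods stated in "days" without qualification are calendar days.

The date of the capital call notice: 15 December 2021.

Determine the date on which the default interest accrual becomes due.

Adding 20 calendar days to 15 December 2021 gives 4 January 2022, which is the last day of the funding period.
Adding 14 calendar days to 4 January 2022 gives 18 January 2022, which is the last day of the standstill period.
The date on which the default interest accrual becomes due: counting 3 business days from Tuesday, 18 January 2022 (Jan 19, Jan 20, Jan 21, skipping weekends) reaches Friday, 21 January 2022.

21 January 2022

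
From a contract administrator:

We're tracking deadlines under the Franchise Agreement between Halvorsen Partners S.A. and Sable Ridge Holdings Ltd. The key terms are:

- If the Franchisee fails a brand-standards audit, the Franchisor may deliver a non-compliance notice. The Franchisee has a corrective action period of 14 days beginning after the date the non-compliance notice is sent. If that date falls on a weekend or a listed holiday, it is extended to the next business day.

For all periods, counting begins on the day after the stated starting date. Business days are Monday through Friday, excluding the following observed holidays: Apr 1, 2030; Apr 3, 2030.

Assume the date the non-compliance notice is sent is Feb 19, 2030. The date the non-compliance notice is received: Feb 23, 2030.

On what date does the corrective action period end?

The last day of the corrective action period: Feb 19, 2030 + 14 days = Mar 5, 2030. Mar 5, 2030 is a Tuesday and is not a listed holiday, so no roll-forward applies.

Mar 5, 2030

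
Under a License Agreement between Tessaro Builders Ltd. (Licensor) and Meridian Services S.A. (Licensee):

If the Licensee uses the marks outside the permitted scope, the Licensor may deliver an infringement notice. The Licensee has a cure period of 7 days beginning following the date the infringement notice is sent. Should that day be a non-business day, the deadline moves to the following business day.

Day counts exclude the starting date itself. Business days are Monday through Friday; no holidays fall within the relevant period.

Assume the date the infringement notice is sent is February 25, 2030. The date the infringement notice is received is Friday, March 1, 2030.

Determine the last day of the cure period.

March 4, 2030

The last day of the cure period: February 25, 2030 + 7 days = March 4, 2030. March 4, 2030 is a Monday, so no roll-forward applies.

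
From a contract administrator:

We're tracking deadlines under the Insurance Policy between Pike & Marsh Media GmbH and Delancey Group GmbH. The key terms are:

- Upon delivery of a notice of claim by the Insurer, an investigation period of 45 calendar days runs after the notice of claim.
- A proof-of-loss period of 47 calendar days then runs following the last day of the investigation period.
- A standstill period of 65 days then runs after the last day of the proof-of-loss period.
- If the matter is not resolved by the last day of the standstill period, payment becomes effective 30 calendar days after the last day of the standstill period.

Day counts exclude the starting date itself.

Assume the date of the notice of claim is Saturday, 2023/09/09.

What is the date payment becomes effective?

Adding 45 calendar days to 2023/09/09 gives 2023/10/24, which is the last day of the investigation period.
The last day of the proof-of-loss period: 47 calendar days after 2023/10/24 is 2023/12/10.
The last day of the standstill period: 65 calendar days after 2023/12/10 is 2024/02/13.
The date payment becomes effective: 30 calendar days after 2024/02/13 is 2024/03/14.

2024/03/14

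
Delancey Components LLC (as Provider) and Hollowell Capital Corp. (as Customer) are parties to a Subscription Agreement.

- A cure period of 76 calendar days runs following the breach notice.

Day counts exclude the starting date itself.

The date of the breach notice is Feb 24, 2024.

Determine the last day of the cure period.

Adding 76 calendar days to Feb 24, 2024 gives May 10, 2024, which is the last day of the cure period.

May 10, 2024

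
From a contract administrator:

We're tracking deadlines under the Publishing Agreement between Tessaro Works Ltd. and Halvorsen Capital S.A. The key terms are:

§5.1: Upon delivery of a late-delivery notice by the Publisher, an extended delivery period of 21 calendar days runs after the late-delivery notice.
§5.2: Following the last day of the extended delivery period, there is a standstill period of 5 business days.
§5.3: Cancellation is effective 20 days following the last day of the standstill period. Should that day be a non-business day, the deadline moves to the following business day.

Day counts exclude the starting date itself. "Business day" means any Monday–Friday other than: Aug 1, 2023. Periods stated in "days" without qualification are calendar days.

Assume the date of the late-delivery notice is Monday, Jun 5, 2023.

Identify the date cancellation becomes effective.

The last day of the extended delivery period: Jun 5, 2023 + 21 days = Jun 26, 2023.
From Monday, Jun 26, 2023, 5 business days (Jun 27, Jun 28, Jun 29, Jun 30, Jul 3, skipping weekends) brings us to Monday, Jul 3, 2023, which is the last day of the standstill period.
The date cancellation becomes effective: 20 calendar days after Jul 3, 2023 is Jul 23, 2023. That falls on a Sunday, so it rolls to the next business day, Monday, Jul 24, 2023.

Jul 24, 2023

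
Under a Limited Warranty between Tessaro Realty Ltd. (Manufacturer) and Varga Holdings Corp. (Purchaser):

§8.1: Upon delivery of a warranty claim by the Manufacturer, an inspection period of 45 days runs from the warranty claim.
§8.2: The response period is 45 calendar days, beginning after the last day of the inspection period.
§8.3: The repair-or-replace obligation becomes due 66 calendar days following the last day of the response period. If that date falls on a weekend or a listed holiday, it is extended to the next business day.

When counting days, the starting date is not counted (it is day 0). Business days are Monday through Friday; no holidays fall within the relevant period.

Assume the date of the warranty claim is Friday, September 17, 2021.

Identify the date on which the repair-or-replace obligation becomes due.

February 21, 2022

Adding 45 calendar days to September 17, 2021 gives November 1, 2021, which is the last day of the inspection period.
Adding 45 calendar days to November 1, 2021 gives December 16, 2021, which is the last day of the response period.
Adding 66 calendar days to December 16, 2021 gives February 20, 2022, which is the date on which the repair-or-replace obligation becomes due. That falls on a Sunday, so it rolls to the next business day, Monday, February 21, 2022.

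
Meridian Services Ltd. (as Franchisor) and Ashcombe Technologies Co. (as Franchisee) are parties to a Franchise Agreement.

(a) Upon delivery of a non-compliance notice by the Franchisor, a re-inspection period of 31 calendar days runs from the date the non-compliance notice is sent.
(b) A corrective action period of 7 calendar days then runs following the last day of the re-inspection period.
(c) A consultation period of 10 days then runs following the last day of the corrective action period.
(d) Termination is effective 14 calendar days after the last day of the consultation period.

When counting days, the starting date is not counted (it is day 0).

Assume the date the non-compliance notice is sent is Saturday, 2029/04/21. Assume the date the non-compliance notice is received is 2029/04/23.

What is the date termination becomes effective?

2029/06/22

The last day of the re-inspection period: 31 calendar days after 2029/04/21 is 2029/05/22.
Adding 7 calendar days to 2029/05/22 gives 2029/05/29, which is the last day of the corrective action period.
The last day of the consultation period: 2029/05/29 + 10 days = 2029/06/08.
The date termination becomes effective: 14 calendar days after 2029/06/08 is 2029/06/22.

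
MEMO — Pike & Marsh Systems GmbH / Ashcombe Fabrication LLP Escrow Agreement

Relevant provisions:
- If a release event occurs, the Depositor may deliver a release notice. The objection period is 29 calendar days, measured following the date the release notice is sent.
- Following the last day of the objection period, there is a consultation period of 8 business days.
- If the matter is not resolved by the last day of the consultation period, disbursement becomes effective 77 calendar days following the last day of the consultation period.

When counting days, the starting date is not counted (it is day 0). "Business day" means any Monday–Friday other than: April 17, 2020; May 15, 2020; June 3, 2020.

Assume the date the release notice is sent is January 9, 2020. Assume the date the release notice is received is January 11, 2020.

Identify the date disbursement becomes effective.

The last day of the objection period: January 9, 2020 + 29 days = February 7, 2020.
The last day of the consultation period: counting 8 business days from Friday, February 7, 2020 (Feb 10, Feb 11, Feb 12, Feb 13, Feb 14, Feb 17, Feb 18, Feb 19, skipping weekends) reaches Wednesday, February 19, 2020.
Adding 77 calendar days to February 19, 2020 gives May 6, 2020, which is the date disbursement becomes effective.

May 6, 2020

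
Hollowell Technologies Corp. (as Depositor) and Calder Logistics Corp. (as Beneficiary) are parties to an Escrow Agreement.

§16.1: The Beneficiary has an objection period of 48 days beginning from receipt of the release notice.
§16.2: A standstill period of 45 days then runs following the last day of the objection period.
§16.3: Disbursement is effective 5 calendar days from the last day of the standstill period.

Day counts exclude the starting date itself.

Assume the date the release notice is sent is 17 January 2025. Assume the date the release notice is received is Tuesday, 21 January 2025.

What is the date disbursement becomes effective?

29 April 2025

Adding 48 calendar days to 21 January 2025 gives 10 March 2025, which is the last day of the objection period.
Adding 45 calendar days to 10 March 2025 gives 24 April 2025, which is the last day of the standstill period.
The date disbursement becomes effective: 5 calendar days after 24 April 2025 is 29 April 2025.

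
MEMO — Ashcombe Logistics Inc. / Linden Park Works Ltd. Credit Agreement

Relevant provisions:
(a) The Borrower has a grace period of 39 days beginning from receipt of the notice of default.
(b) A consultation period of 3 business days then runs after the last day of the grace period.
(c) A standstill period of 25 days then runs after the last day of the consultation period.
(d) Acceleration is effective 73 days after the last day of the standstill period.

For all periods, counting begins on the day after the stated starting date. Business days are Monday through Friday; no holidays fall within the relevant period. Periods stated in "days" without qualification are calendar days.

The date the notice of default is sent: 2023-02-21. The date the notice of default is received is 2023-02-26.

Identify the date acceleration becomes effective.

The last day of the grace period: 39 calendar days after 2023-02-26 is 2023-04-06.
From Thursday, 2023-04-06, 3 business days (Apr 7, Apr 10, Apr 11, skipping weekends) brings us to Tuesday, 2023-04-11, which is the last day of the consultation period.
Adding 25 calendar days to 2023-04-11 gives 2023-05-06, which is the last day of the standstill period.
The date acceleration becomes effective: 73 calendar days after 2023-05-06 is 2023-07-18.

2023-07-18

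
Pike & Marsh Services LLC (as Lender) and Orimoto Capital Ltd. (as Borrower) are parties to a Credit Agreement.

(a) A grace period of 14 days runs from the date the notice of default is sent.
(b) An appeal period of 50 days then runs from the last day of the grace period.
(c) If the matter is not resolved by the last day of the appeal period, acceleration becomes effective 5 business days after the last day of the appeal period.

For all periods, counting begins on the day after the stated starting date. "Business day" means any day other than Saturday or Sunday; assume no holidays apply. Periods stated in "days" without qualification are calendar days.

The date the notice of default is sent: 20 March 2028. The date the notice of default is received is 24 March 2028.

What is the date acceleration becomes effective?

The last day of the grace period: 14 calendar days after 20 March 2028 is 3 April 2028.
The last day of the appeal period: 50 calendar days after 3 April 2028 is 23 May 2028.
The date acceleration becomes effective: counting 5 business days from Tuesday, 23 May 2028 (May 24, May 25, May 26, May 29, May 30, skipping weekends) reaches Tuesday, 30 May 2028.

30 May 2028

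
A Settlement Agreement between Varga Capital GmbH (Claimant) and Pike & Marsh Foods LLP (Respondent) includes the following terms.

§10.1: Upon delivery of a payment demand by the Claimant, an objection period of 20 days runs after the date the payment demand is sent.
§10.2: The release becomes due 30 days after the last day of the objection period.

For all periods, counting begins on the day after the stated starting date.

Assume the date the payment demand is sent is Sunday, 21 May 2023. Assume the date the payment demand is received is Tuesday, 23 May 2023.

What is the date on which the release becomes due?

The last day of the objection period: 21 May 2023 + 20 days = 10 June 2023.
Adding 30 calendar days to 10 June 2023 gives 10 July 2023, which is the date on which the release becomes due.

10 July 2023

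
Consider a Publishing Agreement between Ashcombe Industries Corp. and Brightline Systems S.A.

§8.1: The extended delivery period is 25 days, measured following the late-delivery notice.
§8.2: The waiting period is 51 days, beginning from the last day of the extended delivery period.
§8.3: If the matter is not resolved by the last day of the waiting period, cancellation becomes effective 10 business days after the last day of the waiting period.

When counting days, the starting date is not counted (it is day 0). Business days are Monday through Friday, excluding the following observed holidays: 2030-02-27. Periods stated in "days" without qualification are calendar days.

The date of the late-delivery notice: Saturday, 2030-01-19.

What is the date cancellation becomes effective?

2030-04-19

The last day of the extended delivery period: 2030-01-19 + 25 days = 2030-02-13.
Adding 51 calendar days to 2030-02-13 gives 2030-04-05, which is the last day of the waiting period.
The date cancellation becomes effective: counting 10 business days from Friday, 2030-04-05 (Apr 8, Apr 9, Apr 10, Apr 11, Apr 12, Apr 15, Apr 16, Apr 17, Apr 18, Apr 19, skipping weekends) reaches Friday, 2030-04-19.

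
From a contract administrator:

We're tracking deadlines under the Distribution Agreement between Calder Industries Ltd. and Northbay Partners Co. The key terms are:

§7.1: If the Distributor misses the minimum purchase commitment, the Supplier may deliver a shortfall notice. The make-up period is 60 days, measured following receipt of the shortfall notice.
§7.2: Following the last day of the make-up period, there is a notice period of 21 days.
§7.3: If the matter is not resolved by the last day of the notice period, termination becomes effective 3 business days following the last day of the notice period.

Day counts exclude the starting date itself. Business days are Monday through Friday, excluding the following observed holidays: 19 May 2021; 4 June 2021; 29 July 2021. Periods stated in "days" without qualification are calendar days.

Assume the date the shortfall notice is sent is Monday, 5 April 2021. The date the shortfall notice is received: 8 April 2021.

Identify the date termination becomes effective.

Adding 60 calendar days to 8 April 2021 gives 7 June 2021, which is the last day of the make-up period.
The last day of the notice period: 7 June 2021 + 21 days = 28 June 2021.
The date termination becomes effective: 3 business days after Monday, 28 June 2021, skipping weekends — Jun 29, Jun 30, Jul 1 — lands on Thursday, 1 July 2021.

1 July 2021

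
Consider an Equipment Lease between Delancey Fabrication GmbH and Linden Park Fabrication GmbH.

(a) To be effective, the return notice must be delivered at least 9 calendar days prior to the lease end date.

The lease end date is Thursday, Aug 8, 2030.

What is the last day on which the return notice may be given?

Jul 30, 2030

Counting back 9 calendar days from Aug 8, 2030 gives Jul 30, 2030.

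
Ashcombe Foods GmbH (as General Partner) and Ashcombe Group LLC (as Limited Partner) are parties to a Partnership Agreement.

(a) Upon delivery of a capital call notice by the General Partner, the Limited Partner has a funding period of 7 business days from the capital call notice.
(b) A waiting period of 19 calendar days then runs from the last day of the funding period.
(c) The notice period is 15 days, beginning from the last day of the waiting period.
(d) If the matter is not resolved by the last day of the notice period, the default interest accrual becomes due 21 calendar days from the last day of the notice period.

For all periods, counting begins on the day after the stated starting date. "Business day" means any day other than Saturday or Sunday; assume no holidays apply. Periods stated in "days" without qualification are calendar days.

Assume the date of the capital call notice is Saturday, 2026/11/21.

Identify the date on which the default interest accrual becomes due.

2027/01/25

From Saturday, 2026/11/21, 7 business days (Nov 23, Nov 24, Nov 25, Nov 26, Nov 27, Nov 30, Dec 1, skipping weekends) brings us to Tuesday, 2026/12/01, which is the last day of the funding period.
The last day of the waiting period: 2026/12/01 + 19 days = 2026/12/20.
Adding 15 calendar days to 2026/12/20 gives 2027/01/04, which is the last day of the notice period.
The date on which the default interest accrual becomes due: 2027/01/04 + 21 days = 2027/01/25.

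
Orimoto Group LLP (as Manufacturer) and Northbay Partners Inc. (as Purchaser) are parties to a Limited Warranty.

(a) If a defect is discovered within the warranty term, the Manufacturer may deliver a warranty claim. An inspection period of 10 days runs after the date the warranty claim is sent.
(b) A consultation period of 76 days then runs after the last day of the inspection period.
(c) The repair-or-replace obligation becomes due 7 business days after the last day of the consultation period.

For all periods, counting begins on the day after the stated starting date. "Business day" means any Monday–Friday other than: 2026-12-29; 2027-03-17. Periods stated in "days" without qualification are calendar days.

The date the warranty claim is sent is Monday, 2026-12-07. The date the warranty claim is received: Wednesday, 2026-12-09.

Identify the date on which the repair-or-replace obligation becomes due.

Adding 10 calendar days to 2026-12-07 gives 2026-12-17, which is the last day of the inspection period.
The last day of the consultation period: 76 calendar days after 2026-12-17 is 2027-03-03.
The date on which the repair-or-replace obligation becomes due: counting 7 business days from Wednesday, 2027-03-03 (Mar 4, Mar 5, Mar 8, Mar 9, Mar 10, Mar 11, Mar 12, skipping weekends) reaches Friday, 2027-03-12.

2027-03-12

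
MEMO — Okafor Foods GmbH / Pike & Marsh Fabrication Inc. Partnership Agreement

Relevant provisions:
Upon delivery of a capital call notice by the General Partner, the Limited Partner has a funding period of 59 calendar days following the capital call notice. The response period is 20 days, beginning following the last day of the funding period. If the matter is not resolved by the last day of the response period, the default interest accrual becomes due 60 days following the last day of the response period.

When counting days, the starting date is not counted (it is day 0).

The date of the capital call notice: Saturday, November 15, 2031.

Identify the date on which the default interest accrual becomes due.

The last day of the funding period: November 15, 2031 + 59 days = January 13, 2032.
Adding 20 calendar days to January 13, 2032 gives February 2, 2032, which is the last day of the response period.
Adding 60 calendar days to February 2, 2032 gives April 2, 2032, which is the date on which the default interest accrual becomes due.

April 2, 2032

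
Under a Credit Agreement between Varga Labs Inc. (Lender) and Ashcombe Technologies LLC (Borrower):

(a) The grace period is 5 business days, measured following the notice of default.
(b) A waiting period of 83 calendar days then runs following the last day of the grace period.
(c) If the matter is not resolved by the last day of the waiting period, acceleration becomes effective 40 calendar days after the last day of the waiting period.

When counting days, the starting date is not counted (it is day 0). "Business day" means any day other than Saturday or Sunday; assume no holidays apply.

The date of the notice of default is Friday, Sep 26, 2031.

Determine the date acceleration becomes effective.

Feb 3, 2032

From Friday, Sep 26, 2031, 5 business days (Sep 29, Sep 30, Oct 1, Oct 2, Oct 3, skipping weekends) brings us to Friday, Oct 3, 2031, which is the last day of the grace period.
Adding 83 calendar days to Oct 3, 2031 gives Dec 25, 2031, which is the last day of the waiting period.
Adding 40 calendar days to Dec 25, 2031 gives Feb 3, 2032, which is the date acceleration becomes effective.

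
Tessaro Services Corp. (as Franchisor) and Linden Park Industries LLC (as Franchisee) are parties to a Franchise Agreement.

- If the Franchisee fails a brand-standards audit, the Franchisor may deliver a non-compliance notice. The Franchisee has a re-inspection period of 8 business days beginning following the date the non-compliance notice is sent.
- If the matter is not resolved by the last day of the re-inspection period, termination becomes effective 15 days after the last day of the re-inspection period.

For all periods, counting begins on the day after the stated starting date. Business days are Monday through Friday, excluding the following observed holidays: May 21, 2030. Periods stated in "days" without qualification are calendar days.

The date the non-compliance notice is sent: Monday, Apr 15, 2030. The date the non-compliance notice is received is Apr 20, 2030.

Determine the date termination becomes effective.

The last day of the re-inspection period: 8 business days after Monday, Apr 15, 2030, skipping weekends — Apr 16, Apr 17, Apr 18, Apr 19, Apr 22, Apr 23, Apr 24, Apr 25 — lands on Thursday, Apr 25, 2030.
The date termination becomes effective: Apr 25, 2030 + 15 days = May 10, 2030.

May 10, 2030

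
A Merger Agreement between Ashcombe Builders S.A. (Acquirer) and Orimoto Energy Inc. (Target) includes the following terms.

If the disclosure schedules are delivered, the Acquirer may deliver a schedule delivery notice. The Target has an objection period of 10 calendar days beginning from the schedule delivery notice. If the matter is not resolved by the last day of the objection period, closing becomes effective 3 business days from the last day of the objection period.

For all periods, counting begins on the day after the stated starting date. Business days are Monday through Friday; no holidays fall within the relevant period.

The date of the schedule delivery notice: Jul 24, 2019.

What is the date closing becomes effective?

The last day of the objection period: 10 calendar days after Jul 24, 2019 is Aug 3, 2019.
The date closing becomes effective: counting 3 business days from Saturday, Aug 3, 2019 (Aug 5, Aug 6, Aug 7, skipping weekends) reaches Wednesday, Aug 7, 2019.

Aug 7, 2019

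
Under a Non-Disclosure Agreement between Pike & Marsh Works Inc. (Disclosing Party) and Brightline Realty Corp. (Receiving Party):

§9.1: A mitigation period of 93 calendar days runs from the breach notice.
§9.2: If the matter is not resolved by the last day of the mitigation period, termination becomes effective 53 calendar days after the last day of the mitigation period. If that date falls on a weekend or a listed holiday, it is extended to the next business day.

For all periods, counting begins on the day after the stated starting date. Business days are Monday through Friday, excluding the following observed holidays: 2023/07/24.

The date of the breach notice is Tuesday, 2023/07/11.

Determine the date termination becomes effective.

2023/12/04

The last day of the mitigation period: 2023/07/11 + 93 days = 2023/10/12.
The date termination becomes effective: 53 calendar days after 2023/10/12 is 2023/12/04. 2023/12/04 is a Monday and is not a listed holiday, so no roll-forward applies.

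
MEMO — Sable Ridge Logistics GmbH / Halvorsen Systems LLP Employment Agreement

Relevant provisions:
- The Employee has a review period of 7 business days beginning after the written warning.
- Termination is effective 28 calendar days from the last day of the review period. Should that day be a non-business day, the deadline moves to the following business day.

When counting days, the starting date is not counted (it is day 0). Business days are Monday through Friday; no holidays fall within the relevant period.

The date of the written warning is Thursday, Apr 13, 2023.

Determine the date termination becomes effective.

From Thursday, Apr 13, 2023, 7 business days (Apr 14, Apr 17, Apr 18, Apr 19, Apr 20, Apr 21, Apr 24, skipping weekends) brings us to Monday, Apr 24, 2023, which is the last day of the review period.
Adding 28 calendar days to Apr 24, 2023 gives May 22, 2023, which is the date termination becomes effective. May 22, 2023 is a Monday, so no roll-forward applies.

May 22, 2023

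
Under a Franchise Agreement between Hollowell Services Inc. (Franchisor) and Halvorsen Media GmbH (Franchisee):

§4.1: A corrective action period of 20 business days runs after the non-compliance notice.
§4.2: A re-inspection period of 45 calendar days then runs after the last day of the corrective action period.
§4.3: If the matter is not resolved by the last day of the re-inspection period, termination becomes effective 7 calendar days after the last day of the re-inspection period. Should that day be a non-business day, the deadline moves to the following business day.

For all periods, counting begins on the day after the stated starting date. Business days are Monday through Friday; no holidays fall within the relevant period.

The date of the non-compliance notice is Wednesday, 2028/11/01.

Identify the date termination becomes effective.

2029/01/22

From Wednesday, 2028/11/01, 20 business days (Nov 2, Nov 3, Nov 6, Nov 7, …, Nov 27, Nov 28, Nov 29, skipping weekends) brings us to Wednesday, 2028/11/29, which is the last day of the corrective action period.
The last day of the re-inspection period: 45 calendar days after 2028/11/29 is 2029/01/13.
The date termination becomes effective: 7 calendar days after 2029/01/13 is 2029/01/20. That falls on a Saturday, so it rolls to the next business day, Monday, 2029/01/22.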